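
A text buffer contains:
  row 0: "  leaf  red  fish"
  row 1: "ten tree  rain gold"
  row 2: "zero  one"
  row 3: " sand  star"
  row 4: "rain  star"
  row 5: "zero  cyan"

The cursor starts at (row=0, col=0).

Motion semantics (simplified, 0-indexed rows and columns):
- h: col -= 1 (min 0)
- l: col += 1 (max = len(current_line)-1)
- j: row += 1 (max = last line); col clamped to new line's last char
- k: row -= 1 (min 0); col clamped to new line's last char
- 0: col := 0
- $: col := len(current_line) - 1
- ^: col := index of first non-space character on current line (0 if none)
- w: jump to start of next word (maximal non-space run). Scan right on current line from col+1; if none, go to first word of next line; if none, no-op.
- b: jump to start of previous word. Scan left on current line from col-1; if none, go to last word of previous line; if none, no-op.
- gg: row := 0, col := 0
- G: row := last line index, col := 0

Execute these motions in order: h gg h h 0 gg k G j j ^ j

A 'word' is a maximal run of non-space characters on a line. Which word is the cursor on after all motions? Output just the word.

After 1 (h): row=0 col=0 char='_'
After 2 (gg): row=0 col=0 char='_'
After 3 (h): row=0 col=0 char='_'
After 4 (h): row=0 col=0 char='_'
After 5 (0): row=0 col=0 char='_'
After 6 (gg): row=0 col=0 char='_'
After 7 (k): row=0 col=0 char='_'
After 8 (G): row=5 col=0 char='z'
After 9 (j): row=5 col=0 char='z'
After 10 (j): row=5 col=0 char='z'
After 11 (^): row=5 col=0 char='z'
After 12 (j): row=5 col=0 char='z'

Answer: zero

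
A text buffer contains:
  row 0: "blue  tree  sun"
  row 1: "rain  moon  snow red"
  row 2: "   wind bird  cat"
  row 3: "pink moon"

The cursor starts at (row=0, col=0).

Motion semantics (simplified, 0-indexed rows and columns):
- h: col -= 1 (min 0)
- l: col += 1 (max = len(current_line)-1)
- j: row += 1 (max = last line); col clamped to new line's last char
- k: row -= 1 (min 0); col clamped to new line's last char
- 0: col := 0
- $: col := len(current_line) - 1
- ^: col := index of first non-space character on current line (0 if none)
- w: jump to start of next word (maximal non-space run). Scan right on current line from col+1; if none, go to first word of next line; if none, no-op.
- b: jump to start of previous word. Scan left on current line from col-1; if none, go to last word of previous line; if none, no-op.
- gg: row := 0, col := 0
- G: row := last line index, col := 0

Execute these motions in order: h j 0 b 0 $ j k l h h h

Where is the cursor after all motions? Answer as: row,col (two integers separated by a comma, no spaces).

After 1 (h): row=0 col=0 char='b'
After 2 (j): row=1 col=0 char='r'
After 3 (0): row=1 col=0 char='r'
After 4 (b): row=0 col=12 char='s'
After 5 (0): row=0 col=0 char='b'
After 6 ($): row=0 col=14 char='n'
After 7 (j): row=1 col=14 char='o'
After 8 (k): row=0 col=14 char='n'
After 9 (l): row=0 col=14 char='n'
After 10 (h): row=0 col=13 char='u'
After 11 (h): row=0 col=12 char='s'
After 12 (h): row=0 col=11 char='_'

Answer: 0,11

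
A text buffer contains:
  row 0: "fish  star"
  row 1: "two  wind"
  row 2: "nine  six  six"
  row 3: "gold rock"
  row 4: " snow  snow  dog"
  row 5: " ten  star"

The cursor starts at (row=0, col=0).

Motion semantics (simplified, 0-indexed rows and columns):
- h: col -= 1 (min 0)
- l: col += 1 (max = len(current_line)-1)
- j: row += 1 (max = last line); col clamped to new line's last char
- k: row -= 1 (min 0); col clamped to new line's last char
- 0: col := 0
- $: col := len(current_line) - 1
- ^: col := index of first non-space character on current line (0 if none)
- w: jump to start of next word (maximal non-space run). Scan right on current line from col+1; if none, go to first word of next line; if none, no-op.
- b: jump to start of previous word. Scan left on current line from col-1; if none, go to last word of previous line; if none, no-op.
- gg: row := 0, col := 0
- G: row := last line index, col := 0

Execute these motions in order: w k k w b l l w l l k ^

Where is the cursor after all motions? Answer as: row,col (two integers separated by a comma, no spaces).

Answer: 0,0

Derivation:
After 1 (w): row=0 col=6 char='s'
After 2 (k): row=0 col=6 char='s'
After 3 (k): row=0 col=6 char='s'
After 4 (w): row=1 col=0 char='t'
After 5 (b): row=0 col=6 char='s'
After 6 (l): row=0 col=7 char='t'
After 7 (l): row=0 col=8 char='a'
After 8 (w): row=1 col=0 char='t'
After 9 (l): row=1 col=1 char='w'
After 10 (l): row=1 col=2 char='o'
After 11 (k): row=0 col=2 char='s'
After 12 (^): row=0 col=0 char='f'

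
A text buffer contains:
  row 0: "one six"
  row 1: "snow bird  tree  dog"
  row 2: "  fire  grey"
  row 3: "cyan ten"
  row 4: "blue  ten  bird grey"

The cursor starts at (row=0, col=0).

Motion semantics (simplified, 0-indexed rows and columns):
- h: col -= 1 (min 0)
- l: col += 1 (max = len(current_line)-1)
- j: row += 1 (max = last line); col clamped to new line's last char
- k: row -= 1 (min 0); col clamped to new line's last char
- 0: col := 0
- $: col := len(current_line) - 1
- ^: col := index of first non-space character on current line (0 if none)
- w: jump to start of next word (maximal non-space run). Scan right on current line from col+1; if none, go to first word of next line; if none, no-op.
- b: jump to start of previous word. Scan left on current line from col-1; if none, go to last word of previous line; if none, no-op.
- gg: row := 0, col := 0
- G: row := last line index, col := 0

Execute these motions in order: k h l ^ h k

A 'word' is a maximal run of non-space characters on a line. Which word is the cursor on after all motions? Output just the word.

Answer: one

Derivation:
After 1 (k): row=0 col=0 char='o'
After 2 (h): row=0 col=0 char='o'
After 3 (l): row=0 col=1 char='n'
After 4 (^): row=0 col=0 char='o'
After 5 (h): row=0 col=0 char='o'
After 6 (k): row=0 col=0 char='o'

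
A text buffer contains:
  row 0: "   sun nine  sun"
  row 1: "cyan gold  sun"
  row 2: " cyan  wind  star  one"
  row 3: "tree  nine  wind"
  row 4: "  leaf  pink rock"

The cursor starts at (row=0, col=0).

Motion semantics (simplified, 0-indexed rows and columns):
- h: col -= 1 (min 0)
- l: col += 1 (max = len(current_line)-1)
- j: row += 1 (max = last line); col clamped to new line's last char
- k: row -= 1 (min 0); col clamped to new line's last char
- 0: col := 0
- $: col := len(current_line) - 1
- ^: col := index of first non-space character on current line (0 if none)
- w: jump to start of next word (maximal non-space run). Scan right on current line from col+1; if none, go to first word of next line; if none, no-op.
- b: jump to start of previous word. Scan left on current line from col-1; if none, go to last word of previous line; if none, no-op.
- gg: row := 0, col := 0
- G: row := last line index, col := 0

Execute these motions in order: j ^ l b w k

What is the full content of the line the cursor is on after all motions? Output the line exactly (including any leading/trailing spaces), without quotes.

Answer:    sun nine  sun

Derivation:
After 1 (j): row=1 col=0 char='c'
After 2 (^): row=1 col=0 char='c'
After 3 (l): row=1 col=1 char='y'
After 4 (b): row=1 col=0 char='c'
After 5 (w): row=1 col=5 char='g'
After 6 (k): row=0 col=5 char='n'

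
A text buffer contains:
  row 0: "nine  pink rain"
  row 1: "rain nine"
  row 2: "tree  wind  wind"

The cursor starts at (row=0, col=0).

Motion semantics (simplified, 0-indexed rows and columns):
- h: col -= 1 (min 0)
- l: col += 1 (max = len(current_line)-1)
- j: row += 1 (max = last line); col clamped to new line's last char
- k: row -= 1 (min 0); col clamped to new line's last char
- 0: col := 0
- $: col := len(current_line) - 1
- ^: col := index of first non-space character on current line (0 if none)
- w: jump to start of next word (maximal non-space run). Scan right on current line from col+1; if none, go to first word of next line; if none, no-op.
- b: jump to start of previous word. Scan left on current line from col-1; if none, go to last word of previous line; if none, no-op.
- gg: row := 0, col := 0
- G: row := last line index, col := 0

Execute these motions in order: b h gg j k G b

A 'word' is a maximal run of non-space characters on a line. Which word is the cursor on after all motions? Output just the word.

After 1 (b): row=0 col=0 char='n'
After 2 (h): row=0 col=0 char='n'
After 3 (gg): row=0 col=0 char='n'
After 4 (j): row=1 col=0 char='r'
After 5 (k): row=0 col=0 char='n'
After 6 (G): row=2 col=0 char='t'
After 7 (b): row=1 col=5 char='n'

Answer: nine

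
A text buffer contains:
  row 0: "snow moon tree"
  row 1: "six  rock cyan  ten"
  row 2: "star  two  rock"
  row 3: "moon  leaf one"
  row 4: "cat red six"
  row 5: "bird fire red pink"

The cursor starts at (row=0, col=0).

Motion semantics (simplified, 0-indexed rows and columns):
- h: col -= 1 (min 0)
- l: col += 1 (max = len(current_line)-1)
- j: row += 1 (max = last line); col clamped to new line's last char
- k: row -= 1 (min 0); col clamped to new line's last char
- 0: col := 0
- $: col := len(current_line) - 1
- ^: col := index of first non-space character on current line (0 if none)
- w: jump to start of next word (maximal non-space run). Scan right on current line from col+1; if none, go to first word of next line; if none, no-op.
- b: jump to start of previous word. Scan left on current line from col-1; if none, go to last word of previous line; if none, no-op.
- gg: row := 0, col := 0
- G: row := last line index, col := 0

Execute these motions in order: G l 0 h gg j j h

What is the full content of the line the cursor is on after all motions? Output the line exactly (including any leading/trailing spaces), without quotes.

After 1 (G): row=5 col=0 char='b'
After 2 (l): row=5 col=1 char='i'
After 3 (0): row=5 col=0 char='b'
After 4 (h): row=5 col=0 char='b'
After 5 (gg): row=0 col=0 char='s'
After 6 (j): row=1 col=0 char='s'
After 7 (j): row=2 col=0 char='s'
After 8 (h): row=2 col=0 char='s'

Answer: star  two  rock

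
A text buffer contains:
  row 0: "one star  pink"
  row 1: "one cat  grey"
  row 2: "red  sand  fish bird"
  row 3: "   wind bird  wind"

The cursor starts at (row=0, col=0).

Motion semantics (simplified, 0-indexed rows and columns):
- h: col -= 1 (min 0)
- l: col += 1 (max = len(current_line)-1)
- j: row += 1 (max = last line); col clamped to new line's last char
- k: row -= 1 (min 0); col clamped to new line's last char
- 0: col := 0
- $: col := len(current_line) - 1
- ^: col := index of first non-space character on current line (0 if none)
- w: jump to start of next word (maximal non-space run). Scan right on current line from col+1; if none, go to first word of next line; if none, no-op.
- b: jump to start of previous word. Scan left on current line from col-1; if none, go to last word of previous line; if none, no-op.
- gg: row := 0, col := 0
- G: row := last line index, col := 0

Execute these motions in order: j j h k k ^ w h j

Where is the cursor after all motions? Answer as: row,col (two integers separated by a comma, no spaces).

After 1 (j): row=1 col=0 char='o'
After 2 (j): row=2 col=0 char='r'
After 3 (h): row=2 col=0 char='r'
After 4 (k): row=1 col=0 char='o'
After 5 (k): row=0 col=0 char='o'
After 6 (^): row=0 col=0 char='o'
After 7 (w): row=0 col=4 char='s'
After 8 (h): row=0 col=3 char='_'
After 9 (j): row=1 col=3 char='_'

Answer: 1,3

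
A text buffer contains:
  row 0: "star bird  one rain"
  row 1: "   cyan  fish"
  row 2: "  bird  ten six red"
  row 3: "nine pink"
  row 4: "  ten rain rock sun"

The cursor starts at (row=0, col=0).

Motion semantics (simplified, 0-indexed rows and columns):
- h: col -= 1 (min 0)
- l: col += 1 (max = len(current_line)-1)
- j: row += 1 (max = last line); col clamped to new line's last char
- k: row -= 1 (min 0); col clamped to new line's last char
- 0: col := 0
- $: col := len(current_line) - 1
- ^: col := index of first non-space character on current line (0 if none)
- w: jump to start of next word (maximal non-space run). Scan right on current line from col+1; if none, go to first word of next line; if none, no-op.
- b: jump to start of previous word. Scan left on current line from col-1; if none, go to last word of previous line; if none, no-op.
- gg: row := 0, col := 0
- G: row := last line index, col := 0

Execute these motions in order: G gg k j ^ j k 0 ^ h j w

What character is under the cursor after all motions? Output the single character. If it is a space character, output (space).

Answer: t

Derivation:
After 1 (G): row=4 col=0 char='_'
After 2 (gg): row=0 col=0 char='s'
After 3 (k): row=0 col=0 char='s'
After 4 (j): row=1 col=0 char='_'
After 5 (^): row=1 col=3 char='c'
After 6 (j): row=2 col=3 char='i'
After 7 (k): row=1 col=3 char='c'
After 8 (0): row=1 col=0 char='_'
After 9 (^): row=1 col=3 char='c'
After 10 (h): row=1 col=2 char='_'
After 11 (j): row=2 col=2 char='b'
After 12 (w): row=2 col=8 char='t'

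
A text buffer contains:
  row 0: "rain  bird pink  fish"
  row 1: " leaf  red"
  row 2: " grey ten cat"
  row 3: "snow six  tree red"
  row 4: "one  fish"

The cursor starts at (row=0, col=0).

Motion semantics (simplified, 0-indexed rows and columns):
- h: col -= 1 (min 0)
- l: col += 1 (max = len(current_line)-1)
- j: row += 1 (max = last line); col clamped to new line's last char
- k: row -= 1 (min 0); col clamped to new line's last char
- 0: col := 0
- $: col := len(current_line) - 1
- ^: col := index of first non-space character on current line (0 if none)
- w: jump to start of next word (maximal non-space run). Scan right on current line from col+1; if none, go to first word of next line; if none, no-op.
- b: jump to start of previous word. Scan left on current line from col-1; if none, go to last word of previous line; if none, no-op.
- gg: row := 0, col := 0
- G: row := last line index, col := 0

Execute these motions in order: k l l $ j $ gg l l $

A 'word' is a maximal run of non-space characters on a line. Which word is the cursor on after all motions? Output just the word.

After 1 (k): row=0 col=0 char='r'
After 2 (l): row=0 col=1 char='a'
After 3 (l): row=0 col=2 char='i'
After 4 ($): row=0 col=20 char='h'
After 5 (j): row=1 col=9 char='d'
After 6 ($): row=1 col=9 char='d'
After 7 (gg): row=0 col=0 char='r'
After 8 (l): row=0 col=1 char='a'
After 9 (l): row=0 col=2 char='i'
After 10 ($): row=0 col=20 char='h'

Answer: fish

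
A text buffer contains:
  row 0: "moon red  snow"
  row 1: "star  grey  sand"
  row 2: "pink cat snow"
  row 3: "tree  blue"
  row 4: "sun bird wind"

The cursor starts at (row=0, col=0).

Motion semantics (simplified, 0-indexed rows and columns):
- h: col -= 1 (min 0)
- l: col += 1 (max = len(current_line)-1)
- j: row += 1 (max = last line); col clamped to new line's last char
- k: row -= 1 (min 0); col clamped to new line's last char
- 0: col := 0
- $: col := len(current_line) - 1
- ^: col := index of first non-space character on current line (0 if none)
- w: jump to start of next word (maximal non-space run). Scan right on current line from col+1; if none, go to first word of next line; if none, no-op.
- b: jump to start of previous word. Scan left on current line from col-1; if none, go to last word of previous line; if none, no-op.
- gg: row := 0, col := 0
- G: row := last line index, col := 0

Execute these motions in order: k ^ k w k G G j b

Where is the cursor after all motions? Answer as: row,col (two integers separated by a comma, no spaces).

After 1 (k): row=0 col=0 char='m'
After 2 (^): row=0 col=0 char='m'
After 3 (k): row=0 col=0 char='m'
After 4 (w): row=0 col=5 char='r'
After 5 (k): row=0 col=5 char='r'
After 6 (G): row=4 col=0 char='s'
After 7 (G): row=4 col=0 char='s'
After 8 (j): row=4 col=0 char='s'
After 9 (b): row=3 col=6 char='b'

Answer: 3,6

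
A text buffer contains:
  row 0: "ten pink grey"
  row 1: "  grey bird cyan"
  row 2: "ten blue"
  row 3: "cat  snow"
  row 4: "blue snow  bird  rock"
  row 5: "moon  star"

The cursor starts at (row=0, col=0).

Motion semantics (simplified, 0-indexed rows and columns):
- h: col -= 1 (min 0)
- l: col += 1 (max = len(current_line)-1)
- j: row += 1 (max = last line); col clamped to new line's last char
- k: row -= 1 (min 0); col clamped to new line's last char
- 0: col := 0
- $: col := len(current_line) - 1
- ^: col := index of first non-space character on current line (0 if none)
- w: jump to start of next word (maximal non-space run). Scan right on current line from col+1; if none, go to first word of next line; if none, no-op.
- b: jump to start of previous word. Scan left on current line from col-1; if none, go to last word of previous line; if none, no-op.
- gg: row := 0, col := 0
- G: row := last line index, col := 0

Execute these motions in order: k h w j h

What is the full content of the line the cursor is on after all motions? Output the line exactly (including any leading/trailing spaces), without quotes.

Answer:   grey bird cyan

Derivation:
After 1 (k): row=0 col=0 char='t'
After 2 (h): row=0 col=0 char='t'
After 3 (w): row=0 col=4 char='p'
After 4 (j): row=1 col=4 char='e'
After 5 (h): row=1 col=3 char='r'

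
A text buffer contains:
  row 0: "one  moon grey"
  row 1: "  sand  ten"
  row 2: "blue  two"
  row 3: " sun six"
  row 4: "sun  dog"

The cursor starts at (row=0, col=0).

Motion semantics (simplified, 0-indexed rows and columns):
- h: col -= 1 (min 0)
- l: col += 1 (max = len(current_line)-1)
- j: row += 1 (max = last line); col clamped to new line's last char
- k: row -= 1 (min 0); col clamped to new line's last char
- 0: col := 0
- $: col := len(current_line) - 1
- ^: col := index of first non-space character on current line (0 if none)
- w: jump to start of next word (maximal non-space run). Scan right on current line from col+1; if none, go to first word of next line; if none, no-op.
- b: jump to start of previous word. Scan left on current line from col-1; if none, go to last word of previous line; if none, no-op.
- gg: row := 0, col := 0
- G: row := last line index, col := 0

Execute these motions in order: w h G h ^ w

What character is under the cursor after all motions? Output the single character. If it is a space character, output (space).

After 1 (w): row=0 col=5 char='m'
After 2 (h): row=0 col=4 char='_'
After 3 (G): row=4 col=0 char='s'
After 4 (h): row=4 col=0 char='s'
After 5 (^): row=4 col=0 char='s'
After 6 (w): row=4 col=5 char='d'

Answer: d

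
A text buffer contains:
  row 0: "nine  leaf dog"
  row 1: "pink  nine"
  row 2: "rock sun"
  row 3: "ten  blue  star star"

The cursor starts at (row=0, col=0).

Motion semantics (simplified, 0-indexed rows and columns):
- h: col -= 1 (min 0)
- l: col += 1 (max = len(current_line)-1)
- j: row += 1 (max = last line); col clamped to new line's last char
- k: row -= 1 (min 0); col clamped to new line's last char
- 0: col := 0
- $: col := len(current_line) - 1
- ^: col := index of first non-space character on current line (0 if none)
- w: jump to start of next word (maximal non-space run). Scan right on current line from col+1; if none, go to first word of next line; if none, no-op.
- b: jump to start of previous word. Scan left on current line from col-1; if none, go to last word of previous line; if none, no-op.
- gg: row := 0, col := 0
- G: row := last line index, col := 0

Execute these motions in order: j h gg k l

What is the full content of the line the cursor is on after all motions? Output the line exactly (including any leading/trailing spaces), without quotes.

After 1 (j): row=1 col=0 char='p'
After 2 (h): row=1 col=0 char='p'
After 3 (gg): row=0 col=0 char='n'
After 4 (k): row=0 col=0 char='n'
After 5 (l): row=0 col=1 char='i'

Answer: nine  leaf dog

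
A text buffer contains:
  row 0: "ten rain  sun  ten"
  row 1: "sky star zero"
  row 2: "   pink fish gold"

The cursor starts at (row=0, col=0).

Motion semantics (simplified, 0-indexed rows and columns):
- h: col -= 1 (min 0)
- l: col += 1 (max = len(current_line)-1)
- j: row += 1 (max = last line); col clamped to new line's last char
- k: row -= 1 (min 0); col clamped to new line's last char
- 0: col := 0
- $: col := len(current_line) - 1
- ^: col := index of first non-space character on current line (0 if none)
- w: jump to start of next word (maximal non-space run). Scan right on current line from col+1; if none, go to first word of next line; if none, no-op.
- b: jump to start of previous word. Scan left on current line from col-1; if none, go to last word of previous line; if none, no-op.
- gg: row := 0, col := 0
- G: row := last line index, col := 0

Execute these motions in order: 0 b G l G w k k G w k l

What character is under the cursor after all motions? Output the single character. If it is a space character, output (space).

After 1 (0): row=0 col=0 char='t'
After 2 (b): row=0 col=0 char='t'
After 3 (G): row=2 col=0 char='_'
After 4 (l): row=2 col=1 char='_'
After 5 (G): row=2 col=0 char='_'
After 6 (w): row=2 col=3 char='p'
After 7 (k): row=1 col=3 char='_'
After 8 (k): row=0 col=3 char='_'
After 9 (G): row=2 col=0 char='_'
After 10 (w): row=2 col=3 char='p'
After 11 (k): row=1 col=3 char='_'
After 12 (l): row=1 col=4 char='s'

Answer: s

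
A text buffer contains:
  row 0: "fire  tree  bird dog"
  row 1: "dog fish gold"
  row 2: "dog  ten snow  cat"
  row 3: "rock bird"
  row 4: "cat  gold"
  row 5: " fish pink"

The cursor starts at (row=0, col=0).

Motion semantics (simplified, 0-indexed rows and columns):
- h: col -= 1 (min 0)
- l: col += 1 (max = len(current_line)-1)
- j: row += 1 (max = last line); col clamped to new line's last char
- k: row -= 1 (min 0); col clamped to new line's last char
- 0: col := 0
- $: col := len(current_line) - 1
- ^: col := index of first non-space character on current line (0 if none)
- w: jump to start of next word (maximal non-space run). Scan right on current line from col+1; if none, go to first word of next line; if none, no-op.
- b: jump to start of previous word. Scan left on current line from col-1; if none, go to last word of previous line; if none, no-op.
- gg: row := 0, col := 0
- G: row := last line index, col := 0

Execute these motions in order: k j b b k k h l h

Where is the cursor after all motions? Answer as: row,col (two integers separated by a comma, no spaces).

After 1 (k): row=0 col=0 char='f'
After 2 (j): row=1 col=0 char='d'
After 3 (b): row=0 col=17 char='d'
After 4 (b): row=0 col=12 char='b'
After 5 (k): row=0 col=12 char='b'
After 6 (k): row=0 col=12 char='b'
After 7 (h): row=0 col=11 char='_'
After 8 (l): row=0 col=12 char='b'
After 9 (h): row=0 col=11 char='_'

Answer: 0,11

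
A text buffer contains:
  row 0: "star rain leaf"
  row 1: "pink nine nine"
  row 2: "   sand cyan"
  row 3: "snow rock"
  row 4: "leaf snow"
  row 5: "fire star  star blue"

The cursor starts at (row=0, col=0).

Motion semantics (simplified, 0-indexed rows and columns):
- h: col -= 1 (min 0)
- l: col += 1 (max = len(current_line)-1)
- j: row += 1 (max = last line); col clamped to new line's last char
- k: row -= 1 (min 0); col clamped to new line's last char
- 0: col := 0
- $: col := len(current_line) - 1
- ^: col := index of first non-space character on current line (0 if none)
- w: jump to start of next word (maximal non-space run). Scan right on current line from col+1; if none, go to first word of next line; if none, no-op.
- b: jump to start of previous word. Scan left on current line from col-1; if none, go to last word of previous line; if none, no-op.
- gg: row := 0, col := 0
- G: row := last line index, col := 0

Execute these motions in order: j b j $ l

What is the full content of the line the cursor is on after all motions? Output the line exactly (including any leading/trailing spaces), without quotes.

Answer: pink nine nine

Derivation:
After 1 (j): row=1 col=0 char='p'
After 2 (b): row=0 col=10 char='l'
After 3 (j): row=1 col=10 char='n'
After 4 ($): row=1 col=13 char='e'
After 5 (l): row=1 col=13 char='e'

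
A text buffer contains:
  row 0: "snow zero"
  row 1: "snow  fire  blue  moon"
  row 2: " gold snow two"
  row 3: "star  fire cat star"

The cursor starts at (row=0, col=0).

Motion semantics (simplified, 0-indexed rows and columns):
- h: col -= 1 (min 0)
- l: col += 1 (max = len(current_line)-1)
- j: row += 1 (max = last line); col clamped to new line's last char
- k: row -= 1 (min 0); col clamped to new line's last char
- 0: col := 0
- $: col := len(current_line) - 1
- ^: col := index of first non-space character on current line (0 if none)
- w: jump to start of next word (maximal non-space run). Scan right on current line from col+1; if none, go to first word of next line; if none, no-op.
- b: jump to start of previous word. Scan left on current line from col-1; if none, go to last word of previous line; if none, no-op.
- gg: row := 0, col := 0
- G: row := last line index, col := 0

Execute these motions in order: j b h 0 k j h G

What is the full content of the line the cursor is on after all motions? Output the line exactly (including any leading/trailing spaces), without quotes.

Answer: star  fire cat star

Derivation:
After 1 (j): row=1 col=0 char='s'
After 2 (b): row=0 col=5 char='z'
After 3 (h): row=0 col=4 char='_'
After 4 (0): row=0 col=0 char='s'
After 5 (k): row=0 col=0 char='s'
After 6 (j): row=1 col=0 char='s'
After 7 (h): row=1 col=0 char='s'
After 8 (G): row=3 col=0 char='s'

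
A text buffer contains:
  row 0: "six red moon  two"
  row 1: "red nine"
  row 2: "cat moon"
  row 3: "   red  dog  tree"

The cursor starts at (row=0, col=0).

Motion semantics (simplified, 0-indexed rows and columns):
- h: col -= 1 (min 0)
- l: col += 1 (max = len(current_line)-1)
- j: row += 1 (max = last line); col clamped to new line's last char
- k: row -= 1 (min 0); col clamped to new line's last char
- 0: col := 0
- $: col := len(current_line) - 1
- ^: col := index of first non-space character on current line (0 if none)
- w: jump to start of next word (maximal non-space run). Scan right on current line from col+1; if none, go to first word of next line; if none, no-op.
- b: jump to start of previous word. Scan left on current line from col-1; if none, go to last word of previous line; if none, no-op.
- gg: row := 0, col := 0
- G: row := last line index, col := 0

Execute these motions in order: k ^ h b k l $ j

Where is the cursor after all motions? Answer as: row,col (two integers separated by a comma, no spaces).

After 1 (k): row=0 col=0 char='s'
After 2 (^): row=0 col=0 char='s'
After 3 (h): row=0 col=0 char='s'
After 4 (b): row=0 col=0 char='s'
After 5 (k): row=0 col=0 char='s'
After 6 (l): row=0 col=1 char='i'
After 7 ($): row=0 col=16 char='o'
After 8 (j): row=1 col=7 char='e'

Answer: 1,7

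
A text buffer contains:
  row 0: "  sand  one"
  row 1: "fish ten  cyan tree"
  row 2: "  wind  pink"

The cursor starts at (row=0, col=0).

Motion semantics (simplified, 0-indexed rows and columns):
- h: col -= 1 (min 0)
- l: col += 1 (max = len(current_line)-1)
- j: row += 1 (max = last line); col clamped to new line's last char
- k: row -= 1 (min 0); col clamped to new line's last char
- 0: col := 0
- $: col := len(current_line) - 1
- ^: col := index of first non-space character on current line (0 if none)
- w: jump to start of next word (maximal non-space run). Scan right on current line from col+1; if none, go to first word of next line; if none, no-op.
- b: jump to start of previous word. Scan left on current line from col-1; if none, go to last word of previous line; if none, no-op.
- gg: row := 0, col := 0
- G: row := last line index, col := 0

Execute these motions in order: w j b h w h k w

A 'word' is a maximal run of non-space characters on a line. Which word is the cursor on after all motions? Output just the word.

After 1 (w): row=0 col=2 char='s'
After 2 (j): row=1 col=2 char='s'
After 3 (b): row=1 col=0 char='f'
After 4 (h): row=1 col=0 char='f'
After 5 (w): row=1 col=5 char='t'
After 6 (h): row=1 col=4 char='_'
After 7 (k): row=0 col=4 char='n'
After 8 (w): row=0 col=8 char='o'

Answer: one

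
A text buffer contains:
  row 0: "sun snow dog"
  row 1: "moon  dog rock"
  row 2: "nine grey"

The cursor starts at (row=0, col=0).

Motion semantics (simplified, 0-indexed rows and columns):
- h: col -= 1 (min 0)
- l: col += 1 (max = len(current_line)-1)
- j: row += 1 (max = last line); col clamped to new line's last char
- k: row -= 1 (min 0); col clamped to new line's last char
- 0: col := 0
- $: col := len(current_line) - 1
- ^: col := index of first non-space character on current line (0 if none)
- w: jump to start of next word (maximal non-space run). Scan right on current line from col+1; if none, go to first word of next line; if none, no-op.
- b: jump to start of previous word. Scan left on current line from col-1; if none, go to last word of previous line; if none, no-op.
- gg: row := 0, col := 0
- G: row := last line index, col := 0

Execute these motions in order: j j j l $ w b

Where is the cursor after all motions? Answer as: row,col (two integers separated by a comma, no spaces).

Answer: 2,5

Derivation:
After 1 (j): row=1 col=0 char='m'
After 2 (j): row=2 col=0 char='n'
After 3 (j): row=2 col=0 char='n'
After 4 (l): row=2 col=1 char='i'
After 5 ($): row=2 col=8 char='y'
After 6 (w): row=2 col=8 char='y'
After 7 (b): row=2 col=5 char='g'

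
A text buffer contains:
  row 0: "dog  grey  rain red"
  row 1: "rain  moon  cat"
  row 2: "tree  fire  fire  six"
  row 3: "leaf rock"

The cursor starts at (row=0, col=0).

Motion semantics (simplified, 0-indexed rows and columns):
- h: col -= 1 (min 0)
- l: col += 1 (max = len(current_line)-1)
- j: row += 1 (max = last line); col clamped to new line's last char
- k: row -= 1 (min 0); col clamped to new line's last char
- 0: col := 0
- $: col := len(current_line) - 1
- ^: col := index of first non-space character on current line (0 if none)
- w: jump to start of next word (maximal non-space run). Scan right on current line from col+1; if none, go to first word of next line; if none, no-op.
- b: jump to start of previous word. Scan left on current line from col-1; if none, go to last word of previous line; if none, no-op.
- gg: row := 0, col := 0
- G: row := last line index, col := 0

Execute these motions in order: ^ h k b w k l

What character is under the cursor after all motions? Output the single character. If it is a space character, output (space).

Answer: r

Derivation:
After 1 (^): row=0 col=0 char='d'
After 2 (h): row=0 col=0 char='d'
After 3 (k): row=0 col=0 char='d'
After 4 (b): row=0 col=0 char='d'
After 5 (w): row=0 col=5 char='g'
After 6 (k): row=0 col=5 char='g'
After 7 (l): row=0 col=6 char='r'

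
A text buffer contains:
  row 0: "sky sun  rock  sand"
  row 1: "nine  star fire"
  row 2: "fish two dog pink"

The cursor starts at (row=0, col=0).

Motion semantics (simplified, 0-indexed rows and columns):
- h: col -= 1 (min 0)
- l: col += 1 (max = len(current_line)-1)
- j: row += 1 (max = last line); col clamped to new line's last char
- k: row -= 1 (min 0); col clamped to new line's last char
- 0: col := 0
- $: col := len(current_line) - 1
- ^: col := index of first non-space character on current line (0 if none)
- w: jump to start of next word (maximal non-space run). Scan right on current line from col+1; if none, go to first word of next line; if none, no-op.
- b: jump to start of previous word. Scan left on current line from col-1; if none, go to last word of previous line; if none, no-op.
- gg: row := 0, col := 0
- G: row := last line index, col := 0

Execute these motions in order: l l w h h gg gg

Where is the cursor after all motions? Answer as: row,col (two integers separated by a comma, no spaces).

After 1 (l): row=0 col=1 char='k'
After 2 (l): row=0 col=2 char='y'
After 3 (w): row=0 col=4 char='s'
After 4 (h): row=0 col=3 char='_'
After 5 (h): row=0 col=2 char='y'
After 6 (gg): row=0 col=0 char='s'
After 7 (gg): row=0 col=0 char='s'

Answer: 0,0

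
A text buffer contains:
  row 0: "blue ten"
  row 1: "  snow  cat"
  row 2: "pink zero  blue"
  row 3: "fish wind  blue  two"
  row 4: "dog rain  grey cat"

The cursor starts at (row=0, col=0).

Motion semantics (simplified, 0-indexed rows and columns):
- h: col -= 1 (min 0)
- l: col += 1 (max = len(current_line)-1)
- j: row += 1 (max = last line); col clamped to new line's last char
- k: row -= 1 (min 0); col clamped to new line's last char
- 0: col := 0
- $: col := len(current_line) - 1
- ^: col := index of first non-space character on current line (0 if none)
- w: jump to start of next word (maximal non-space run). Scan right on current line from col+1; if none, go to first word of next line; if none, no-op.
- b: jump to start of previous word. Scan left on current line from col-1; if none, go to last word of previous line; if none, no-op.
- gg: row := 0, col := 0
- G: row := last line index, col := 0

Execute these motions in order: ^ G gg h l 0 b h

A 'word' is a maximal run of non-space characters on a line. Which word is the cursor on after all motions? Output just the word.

Answer: blue

Derivation:
After 1 (^): row=0 col=0 char='b'
After 2 (G): row=4 col=0 char='d'
After 3 (gg): row=0 col=0 char='b'
After 4 (h): row=0 col=0 char='b'
After 5 (l): row=0 col=1 char='l'
After 6 (0): row=0 col=0 char='b'
After 7 (b): row=0 col=0 char='b'
After 8 (h): row=0 col=0 char='b'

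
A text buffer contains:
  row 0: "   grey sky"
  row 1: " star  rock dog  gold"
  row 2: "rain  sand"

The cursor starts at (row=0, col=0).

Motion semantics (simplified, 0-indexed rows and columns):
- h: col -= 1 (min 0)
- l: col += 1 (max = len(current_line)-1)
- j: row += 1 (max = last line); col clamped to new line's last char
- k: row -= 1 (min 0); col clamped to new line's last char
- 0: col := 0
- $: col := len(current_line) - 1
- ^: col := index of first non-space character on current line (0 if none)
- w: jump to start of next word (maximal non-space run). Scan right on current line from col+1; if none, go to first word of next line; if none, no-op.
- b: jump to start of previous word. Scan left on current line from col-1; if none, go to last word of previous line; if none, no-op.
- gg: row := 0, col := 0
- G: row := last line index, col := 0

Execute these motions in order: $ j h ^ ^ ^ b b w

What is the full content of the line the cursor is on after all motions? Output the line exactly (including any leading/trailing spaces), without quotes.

Answer:    grey sky

Derivation:
After 1 ($): row=0 col=10 char='y'
After 2 (j): row=1 col=10 char='k'
After 3 (h): row=1 col=9 char='c'
After 4 (^): row=1 col=1 char='s'
After 5 (^): row=1 col=1 char='s'
After 6 (^): row=1 col=1 char='s'
After 7 (b): row=0 col=8 char='s'
After 8 (b): row=0 col=3 char='g'
After 9 (w): row=0 col=8 char='s'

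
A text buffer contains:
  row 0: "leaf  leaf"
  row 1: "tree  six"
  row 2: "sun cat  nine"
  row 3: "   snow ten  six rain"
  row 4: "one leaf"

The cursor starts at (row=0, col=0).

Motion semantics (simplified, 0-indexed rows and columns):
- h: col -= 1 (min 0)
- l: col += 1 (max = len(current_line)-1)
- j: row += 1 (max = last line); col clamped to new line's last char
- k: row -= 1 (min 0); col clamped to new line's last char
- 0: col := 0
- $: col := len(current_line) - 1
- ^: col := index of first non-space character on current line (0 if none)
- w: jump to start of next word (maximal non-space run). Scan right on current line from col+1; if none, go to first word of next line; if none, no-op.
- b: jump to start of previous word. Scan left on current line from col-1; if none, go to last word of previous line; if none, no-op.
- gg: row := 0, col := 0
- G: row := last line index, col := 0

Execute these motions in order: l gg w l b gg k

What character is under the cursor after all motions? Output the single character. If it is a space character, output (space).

Answer: l

Derivation:
After 1 (l): row=0 col=1 char='e'
After 2 (gg): row=0 col=0 char='l'
After 3 (w): row=0 col=6 char='l'
After 4 (l): row=0 col=7 char='e'
After 5 (b): row=0 col=6 char='l'
After 6 (gg): row=0 col=0 char='l'
After 7 (k): row=0 col=0 char='l'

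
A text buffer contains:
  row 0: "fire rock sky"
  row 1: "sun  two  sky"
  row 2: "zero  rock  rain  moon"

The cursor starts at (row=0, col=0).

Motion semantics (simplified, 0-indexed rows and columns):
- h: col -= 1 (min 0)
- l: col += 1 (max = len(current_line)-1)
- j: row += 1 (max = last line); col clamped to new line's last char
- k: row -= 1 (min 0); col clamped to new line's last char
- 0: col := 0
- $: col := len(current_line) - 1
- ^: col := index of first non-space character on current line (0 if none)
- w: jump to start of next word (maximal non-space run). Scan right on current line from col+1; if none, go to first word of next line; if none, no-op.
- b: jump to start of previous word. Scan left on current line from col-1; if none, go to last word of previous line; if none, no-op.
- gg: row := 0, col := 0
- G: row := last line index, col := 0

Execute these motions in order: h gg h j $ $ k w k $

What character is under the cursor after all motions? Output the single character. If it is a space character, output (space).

After 1 (h): row=0 col=0 char='f'
After 2 (gg): row=0 col=0 char='f'
After 3 (h): row=0 col=0 char='f'
After 4 (j): row=1 col=0 char='s'
After 5 ($): row=1 col=12 char='y'
After 6 ($): row=1 col=12 char='y'
After 7 (k): row=0 col=12 char='y'
After 8 (w): row=1 col=0 char='s'
After 9 (k): row=0 col=0 char='f'
After 10 ($): row=0 col=12 char='y'

Answer: y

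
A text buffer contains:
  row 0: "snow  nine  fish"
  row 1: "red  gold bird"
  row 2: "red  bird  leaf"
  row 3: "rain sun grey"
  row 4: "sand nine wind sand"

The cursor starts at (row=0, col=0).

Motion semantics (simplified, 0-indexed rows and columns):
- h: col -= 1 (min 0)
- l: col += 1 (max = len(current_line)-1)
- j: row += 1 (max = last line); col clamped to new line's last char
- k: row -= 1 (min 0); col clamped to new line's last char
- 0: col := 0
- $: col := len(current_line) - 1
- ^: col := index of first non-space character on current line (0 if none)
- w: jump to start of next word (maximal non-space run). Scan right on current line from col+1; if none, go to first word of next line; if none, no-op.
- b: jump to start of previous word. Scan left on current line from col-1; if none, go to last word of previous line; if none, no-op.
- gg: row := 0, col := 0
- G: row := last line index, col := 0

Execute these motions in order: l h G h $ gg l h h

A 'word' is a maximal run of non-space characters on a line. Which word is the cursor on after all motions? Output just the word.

Answer: snow

Derivation:
After 1 (l): row=0 col=1 char='n'
After 2 (h): row=0 col=0 char='s'
After 3 (G): row=4 col=0 char='s'
After 4 (h): row=4 col=0 char='s'
After 5 ($): row=4 col=18 char='d'
After 6 (gg): row=0 col=0 char='s'
After 7 (l): row=0 col=1 char='n'
After 8 (h): row=0 col=0 char='s'
After 9 (h): row=0 col=0 char='s'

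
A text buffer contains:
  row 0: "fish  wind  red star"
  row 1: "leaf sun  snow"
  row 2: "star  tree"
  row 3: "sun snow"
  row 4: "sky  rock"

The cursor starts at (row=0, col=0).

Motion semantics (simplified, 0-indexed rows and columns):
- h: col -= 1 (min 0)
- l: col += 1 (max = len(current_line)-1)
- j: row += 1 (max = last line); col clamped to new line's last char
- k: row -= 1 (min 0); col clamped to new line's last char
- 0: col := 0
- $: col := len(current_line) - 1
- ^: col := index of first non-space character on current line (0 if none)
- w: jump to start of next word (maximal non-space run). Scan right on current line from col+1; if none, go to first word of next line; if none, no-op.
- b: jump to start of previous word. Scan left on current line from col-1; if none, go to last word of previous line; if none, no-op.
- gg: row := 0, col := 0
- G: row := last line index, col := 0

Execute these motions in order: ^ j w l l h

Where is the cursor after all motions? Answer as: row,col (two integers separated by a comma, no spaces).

After 1 (^): row=0 col=0 char='f'
After 2 (j): row=1 col=0 char='l'
After 3 (w): row=1 col=5 char='s'
After 4 (l): row=1 col=6 char='u'
After 5 (l): row=1 col=7 char='n'
After 6 (h): row=1 col=6 char='u'

Answer: 1,6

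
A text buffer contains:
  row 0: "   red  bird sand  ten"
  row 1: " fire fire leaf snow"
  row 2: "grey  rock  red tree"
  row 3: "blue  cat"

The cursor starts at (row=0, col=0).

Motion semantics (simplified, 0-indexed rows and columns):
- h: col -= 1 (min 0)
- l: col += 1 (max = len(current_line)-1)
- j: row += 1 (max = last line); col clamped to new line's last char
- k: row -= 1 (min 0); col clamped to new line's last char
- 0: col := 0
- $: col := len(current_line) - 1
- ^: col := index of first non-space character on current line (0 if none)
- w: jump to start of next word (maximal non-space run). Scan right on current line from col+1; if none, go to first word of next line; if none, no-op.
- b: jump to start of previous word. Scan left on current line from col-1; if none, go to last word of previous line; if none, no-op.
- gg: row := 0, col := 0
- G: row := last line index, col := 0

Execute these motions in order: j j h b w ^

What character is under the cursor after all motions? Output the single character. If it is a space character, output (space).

Answer: g

Derivation:
After 1 (j): row=1 col=0 char='_'
After 2 (j): row=2 col=0 char='g'
After 3 (h): row=2 col=0 char='g'
After 4 (b): row=1 col=16 char='s'
After 5 (w): row=2 col=0 char='g'
After 6 (^): row=2 col=0 char='g'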